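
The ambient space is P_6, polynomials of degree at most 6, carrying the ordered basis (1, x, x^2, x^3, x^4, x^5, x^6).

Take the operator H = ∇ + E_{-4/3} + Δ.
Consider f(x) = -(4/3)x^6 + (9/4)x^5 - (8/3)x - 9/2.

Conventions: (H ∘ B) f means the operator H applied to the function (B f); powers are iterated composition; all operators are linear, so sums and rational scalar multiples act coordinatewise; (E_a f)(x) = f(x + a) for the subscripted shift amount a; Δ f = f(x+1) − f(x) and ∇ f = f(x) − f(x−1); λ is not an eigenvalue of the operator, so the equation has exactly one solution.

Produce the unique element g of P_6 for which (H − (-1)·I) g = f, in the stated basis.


the image equals g(x) = -(2/3)x^6 + (59/24)x^5 + (115/24)x^4 - (4975/162)x^3 + (2755/108)x^2 + (10510/243)x - 93325/1944

write g with unknown coordinates in the stated basis and equate coefficients in (H − (-1)·I) g = f
solving from the highest basis element down gives g = -(2/3)x^6 + (59/24)x^5 + (115/24)x^4 - (4975/162)x^3 + (2755/108)x^2 + (10510/243)x - 93325/1944
check: H g = -(2/3)x^6 - (5/24)x^5 - (115/24)x^4 + (4975/162)x^3 - (2755/108)x^2 - (11158/243)x + 84577/1944
so H g − (-1)·g = -(4/3)x^6 + (9/4)x^5 - (8/3)x - 9/2 = f ✓


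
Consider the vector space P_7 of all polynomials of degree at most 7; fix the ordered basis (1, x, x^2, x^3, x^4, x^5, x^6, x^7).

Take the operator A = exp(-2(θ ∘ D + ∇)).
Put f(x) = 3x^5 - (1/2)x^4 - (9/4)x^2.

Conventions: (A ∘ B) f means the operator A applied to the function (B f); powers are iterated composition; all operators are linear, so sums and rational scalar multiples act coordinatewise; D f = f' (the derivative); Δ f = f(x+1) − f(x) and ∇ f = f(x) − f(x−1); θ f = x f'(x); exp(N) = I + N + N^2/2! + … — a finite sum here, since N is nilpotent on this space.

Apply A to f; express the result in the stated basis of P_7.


order-1 term: -150x^4 + 76x^3 - 66x^2 + 52x - 23/2
order-2 term: 2400x^3 - 1584x^2 + 1092x - 344
order-3 term: -14400x^2 + 9024x - 3384
order-4 term: 28800x - 11712
order-5 term: -11520
the series for exp(-2(θ ∘ D + ∇)) f terminates at order 5
exp(-2(θ ∘ D + ∇)) f = 3x^5 - (301/2)x^4 + 2476x^3 - (64209/4)x^2 + 38968x - 53943/2

the result is g(x) = 3x^5 - (301/2)x^4 + 2476x^3 - (64209/4)x^2 + 38968x - 53943/2


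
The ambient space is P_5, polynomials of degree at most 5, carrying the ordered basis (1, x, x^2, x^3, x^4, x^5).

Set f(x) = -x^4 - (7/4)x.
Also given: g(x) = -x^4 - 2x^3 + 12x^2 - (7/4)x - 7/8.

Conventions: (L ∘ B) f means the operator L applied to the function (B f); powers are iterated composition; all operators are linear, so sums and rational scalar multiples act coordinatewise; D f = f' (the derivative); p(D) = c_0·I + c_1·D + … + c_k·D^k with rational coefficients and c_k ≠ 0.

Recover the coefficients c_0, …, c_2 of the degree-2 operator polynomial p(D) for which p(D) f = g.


c_0 = 1, c_1 = 1/2, c_2 = -1

D^0 f = -x^4 - (7/4)x
D^1 f = -4x^3 - 7/4
D^2 f = -12x^2
matching coefficients of g against c_0 f + c_1 Df + … from the top degree down determines the c_i
solution: c_0 = 1, c_1 = 1/2, c_2 = -1


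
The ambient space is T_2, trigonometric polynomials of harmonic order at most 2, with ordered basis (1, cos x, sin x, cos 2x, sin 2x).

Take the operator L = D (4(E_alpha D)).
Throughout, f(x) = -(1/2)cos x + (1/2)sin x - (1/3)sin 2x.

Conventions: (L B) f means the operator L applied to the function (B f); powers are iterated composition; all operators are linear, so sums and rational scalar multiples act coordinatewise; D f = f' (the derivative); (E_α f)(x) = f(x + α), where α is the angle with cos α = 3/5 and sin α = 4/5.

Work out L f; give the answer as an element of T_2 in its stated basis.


D f = (1/2)cos x + (1/2)sin x - (2/3)cos 2x
E_alpha D f = (7/10)cos x - (1/10)sin x + (14/75)cos 2x + (16/25)sin 2x
(4(E_alpha D)) f = (14/5)cos x - (2/5)sin x + (56/75)cos 2x + (64/25)sin 2x
D (4(E_alpha D)) f = -(2/5)cos x - (14/5)sin x + (128/25)cos 2x - (112/75)sin 2x

the image equals g(x) = -(2/5)cos x - (14/5)sin x + (128/25)cos 2x - (112/75)sin 2x


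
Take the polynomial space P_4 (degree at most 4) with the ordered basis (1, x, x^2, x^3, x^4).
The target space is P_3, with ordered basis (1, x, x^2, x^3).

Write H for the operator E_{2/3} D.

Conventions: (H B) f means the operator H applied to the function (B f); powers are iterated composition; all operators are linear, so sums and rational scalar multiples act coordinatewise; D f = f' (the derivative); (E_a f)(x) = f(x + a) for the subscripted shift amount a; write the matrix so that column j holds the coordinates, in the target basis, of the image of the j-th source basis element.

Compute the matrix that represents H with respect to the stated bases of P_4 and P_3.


image of 1: 0
image of x: 1
image of x^2: 2x + 4/3
image of x^3: 3x^2 + 4x + 4/3
image of x^4: 4x^3 + 8x^2 + (16/3)x + 32/27
each image's coordinates form column j of the matrix

the matrix is [[0, 1, 4/3, 4/3, 32/27]; [0, 0, 2, 4, 16/3]; [0, 0, 0, 3, 8]; [0, 0, 0, 0, 4]] (rows listed top to bottom)


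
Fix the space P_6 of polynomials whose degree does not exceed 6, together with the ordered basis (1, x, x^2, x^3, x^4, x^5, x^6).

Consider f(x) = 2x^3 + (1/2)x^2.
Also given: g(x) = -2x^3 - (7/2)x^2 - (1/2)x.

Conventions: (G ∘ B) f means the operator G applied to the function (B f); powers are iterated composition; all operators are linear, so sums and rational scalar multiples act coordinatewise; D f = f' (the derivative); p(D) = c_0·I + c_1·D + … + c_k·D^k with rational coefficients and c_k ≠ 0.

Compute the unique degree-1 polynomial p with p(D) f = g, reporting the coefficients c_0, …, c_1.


D^0 f = 2x^3 + (1/2)x^2
D^1 f = 6x^2 + x
matching coefficients of g against c_0 f + c_1 Df + … from the top degree down determines the c_i
solution: c_0 = -1, c_1 = -1/2

c_0 = -1, c_1 = -1/2


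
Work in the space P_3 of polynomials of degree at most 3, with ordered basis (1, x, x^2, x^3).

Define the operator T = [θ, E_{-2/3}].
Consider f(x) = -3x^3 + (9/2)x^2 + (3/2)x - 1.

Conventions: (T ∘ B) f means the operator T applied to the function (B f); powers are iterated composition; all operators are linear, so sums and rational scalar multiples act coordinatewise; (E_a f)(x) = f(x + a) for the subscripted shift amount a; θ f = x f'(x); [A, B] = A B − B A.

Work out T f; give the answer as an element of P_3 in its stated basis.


the image equals g(x) = -6x^2 + 14x - 17/3

E_{-2/3} f = -3x^3 + (21/2)x^2 - (17/2)x + 8/9
θ E_{-2/3} f = -9x^3 + 21x^2 - (17/2)x
θ f = -9x^3 + 9x^2 + (3/2)x
E_{-2/3} θ f = -9x^3 + 27x^2 - (45/2)x + 17/3
[θ, E_{-2/3}] f = -6x^2 + 14x - 17/3


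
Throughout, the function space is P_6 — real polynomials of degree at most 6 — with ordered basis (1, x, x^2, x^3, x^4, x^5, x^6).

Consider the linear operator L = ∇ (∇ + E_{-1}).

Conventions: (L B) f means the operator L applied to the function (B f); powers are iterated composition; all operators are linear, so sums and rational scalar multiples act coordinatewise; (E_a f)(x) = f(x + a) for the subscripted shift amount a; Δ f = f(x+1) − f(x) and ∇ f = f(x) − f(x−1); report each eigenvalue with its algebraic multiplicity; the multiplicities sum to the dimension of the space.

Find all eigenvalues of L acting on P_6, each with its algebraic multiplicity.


λ = 0 (multiplicity 7)

image of 1: 0
image of x: 1
image of x^2: 2x - 1
image of x^3: 3x^2 - 3x + 1
image of x^4: 4x^3 - 6x^2 + 4x - 1
image of x^5: 5x^4 - 10x^3 + 10x^2 - 5x + 1
image of x^6: 6x^5 - 15x^4 + 20x^3 - 15x^2 + 6x - 1
the matrix is upper triangular; its diagonal is (0, 0, 0, 0, 0, 0, 0)
for a triangular matrix the eigenvalues are the diagonal entries, with algebraic multiplicity their repetition count


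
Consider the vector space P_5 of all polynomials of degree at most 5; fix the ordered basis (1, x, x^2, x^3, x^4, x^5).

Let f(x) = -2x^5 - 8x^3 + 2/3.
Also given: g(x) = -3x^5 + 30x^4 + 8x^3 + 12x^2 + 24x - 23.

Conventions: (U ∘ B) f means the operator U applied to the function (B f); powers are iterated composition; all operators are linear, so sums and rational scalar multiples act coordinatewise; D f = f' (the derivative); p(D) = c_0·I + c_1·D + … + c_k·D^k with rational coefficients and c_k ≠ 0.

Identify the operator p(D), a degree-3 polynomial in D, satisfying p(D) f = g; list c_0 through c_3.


c_0 = 3/2, c_1 = -3, c_2 = -1/2, c_3 = 1/2

D^0 f = -2x^5 - 8x^3 + 2/3
D^1 f = -10x^4 - 24x^2
D^2 f = -40x^3 - 48x
D^3 f = -120x^2 - 48
matching coefficients of g against c_0 f + c_1 Df + … from the top degree down determines the c_i
solution: c_0 = 3/2, c_1 = -3, c_2 = -1/2, c_3 = 1/2


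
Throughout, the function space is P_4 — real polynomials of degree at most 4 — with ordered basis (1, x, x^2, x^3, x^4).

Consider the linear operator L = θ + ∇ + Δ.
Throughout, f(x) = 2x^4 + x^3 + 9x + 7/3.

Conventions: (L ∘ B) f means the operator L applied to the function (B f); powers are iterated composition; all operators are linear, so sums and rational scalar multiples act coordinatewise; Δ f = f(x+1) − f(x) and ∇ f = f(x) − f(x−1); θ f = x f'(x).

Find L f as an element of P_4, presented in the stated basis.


θ f = 8x^4 + 3x^3 + 9x
∇ f = 8x^3 - 9x^2 + 5x + 8
Δ f = 8x^3 + 15x^2 + 11x + 12
(θ + ∇ + Δ) f = 8x^4 + 19x^3 + 6x^2 + 25x + 20

the image equals g(x) = 8x^4 + 19x^3 + 6x^2 + 25x + 20


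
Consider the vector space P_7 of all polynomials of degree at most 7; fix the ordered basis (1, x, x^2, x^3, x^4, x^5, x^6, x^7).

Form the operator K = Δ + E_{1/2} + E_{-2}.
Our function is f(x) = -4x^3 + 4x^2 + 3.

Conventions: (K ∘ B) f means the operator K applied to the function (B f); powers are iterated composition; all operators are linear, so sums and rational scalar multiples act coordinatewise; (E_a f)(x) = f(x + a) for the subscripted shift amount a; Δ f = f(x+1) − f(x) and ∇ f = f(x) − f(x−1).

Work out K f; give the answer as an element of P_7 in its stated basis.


Δ f = -12x^2 - 4x
E_{1/2} f = -4x^3 - 2x^2 + x + 7/2
E_{-2} f = -4x^3 + 28x^2 - 64x + 51
(Δ + E_{1/2} + E_{-2}) f = -8x^3 + 14x^2 - 67x + 109/2

g(x) = -8x^3 + 14x^2 - 67x + 109/2


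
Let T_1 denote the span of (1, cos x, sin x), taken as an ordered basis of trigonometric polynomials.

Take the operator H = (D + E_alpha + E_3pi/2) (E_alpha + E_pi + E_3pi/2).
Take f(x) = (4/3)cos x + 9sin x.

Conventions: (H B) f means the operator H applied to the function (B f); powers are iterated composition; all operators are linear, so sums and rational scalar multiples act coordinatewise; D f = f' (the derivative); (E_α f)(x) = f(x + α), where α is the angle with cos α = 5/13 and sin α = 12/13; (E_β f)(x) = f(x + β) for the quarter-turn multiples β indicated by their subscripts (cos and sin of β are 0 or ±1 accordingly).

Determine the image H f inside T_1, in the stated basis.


E_alpha f = (344/39)cos x + (29/13)sin x
E_pi f = -(4/3)cos x - 9sin x
E_3pi/2 f = -9cos x + (4/3)sin x
(E_alpha + E_pi + E_3pi/2) f = -(59/39)cos x - (212/39)sin x
D (E_alpha + E_pi + E_3pi/2) f = -(212/39)cos x + (59/39)sin x
E_alpha (E_alpha + E_pi + E_3pi/2) f = -(2839/507)cos x - (352/507)sin x
E_3pi/2 (E_alpha + E_pi + E_3pi/2) f = (212/39)cos x - (59/39)sin x
(D + E_alpha + E_3pi/2) (E_alpha + E_pi + E_3pi/2) f = -(2839/507)cos x - (352/507)sin x

g(x) = -(2839/507)cos x - (352/507)sin x


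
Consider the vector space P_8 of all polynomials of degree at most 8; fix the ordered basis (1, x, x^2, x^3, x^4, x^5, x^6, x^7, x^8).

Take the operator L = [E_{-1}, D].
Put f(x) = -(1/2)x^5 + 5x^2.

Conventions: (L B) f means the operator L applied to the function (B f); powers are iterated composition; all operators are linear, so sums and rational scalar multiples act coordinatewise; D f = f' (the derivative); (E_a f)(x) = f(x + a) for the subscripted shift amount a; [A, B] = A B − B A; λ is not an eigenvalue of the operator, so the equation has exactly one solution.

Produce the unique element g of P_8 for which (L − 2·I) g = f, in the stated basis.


g(x) = (1/4)x^5 - (5/2)x^2

write g with unknown coordinates in the stated basis and equate coefficients in (L − 2·I) g = f
solving from the highest basis element down gives g = (1/4)x^5 - (5/2)x^2
check: L g = 0
so L g − 2·g = -(1/2)x^5 + 5x^2 = f ✓


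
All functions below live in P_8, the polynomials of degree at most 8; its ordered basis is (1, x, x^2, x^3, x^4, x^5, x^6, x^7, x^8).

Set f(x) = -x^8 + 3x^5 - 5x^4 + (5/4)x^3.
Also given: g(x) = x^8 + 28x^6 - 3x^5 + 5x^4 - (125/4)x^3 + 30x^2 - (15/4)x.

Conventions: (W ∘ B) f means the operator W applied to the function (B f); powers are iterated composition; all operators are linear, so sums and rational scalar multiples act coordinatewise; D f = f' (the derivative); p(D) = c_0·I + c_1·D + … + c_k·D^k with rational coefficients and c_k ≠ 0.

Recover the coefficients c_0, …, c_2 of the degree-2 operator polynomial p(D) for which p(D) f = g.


D^0 f = -x^8 + 3x^5 - 5x^4 + (5/4)x^3
D^1 f = -8x^7 + 15x^4 - 20x^3 + (15/4)x^2
D^2 f = -56x^6 + 60x^3 - 60x^2 + (15/2)x
matching coefficients of g against c_0 f + c_1 Df + … from the top degree down determines the c_i
solution: c_0 = -1, c_1 = 0, c_2 = -1/2

c_0 = -1, c_1 = 0, c_2 = -1/2


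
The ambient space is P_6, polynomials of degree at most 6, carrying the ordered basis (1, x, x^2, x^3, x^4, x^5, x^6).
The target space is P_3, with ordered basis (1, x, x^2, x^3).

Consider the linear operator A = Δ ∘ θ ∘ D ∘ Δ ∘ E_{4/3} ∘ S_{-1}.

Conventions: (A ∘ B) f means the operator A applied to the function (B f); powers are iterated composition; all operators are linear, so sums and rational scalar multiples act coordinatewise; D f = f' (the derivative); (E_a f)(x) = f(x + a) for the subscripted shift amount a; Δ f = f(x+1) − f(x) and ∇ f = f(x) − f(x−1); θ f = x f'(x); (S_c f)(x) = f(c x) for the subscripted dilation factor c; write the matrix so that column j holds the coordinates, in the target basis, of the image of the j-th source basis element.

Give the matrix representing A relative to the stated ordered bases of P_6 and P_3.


image of 1: 0
image of x: 0
image of x^2: 0
image of x^3: -6
image of x^4: 48x + 68
image of x^5: -180x^2 - 620x - 1460/3
image of x^6: 480x^3 + 2700x^2 + 4940x + 25330/9
each image's coordinates form column j of the matrix

the matrix is [[0, 0, 0, -6, 68, -1460/3, 25330/9]; [0, 0, 0, 0, 48, -620, 4940]; [0, 0, 0, 0, 0, -180, 2700]; [0, 0, 0, 0, 0, 0, 480]] (rows listed top to bottom)


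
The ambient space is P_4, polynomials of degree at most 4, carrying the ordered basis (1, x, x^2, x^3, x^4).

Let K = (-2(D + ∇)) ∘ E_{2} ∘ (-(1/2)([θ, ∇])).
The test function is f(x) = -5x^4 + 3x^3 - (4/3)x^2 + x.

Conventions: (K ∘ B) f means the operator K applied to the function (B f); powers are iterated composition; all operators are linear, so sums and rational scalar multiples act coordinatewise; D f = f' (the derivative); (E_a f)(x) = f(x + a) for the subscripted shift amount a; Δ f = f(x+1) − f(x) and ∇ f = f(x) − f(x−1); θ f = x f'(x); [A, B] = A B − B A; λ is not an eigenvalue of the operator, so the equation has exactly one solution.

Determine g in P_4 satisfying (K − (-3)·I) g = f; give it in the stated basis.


write g with unknown coordinates in the stated basis and equate coefficients in (K − (-3)·I) g = f
solving from the highest basis element down gives g = -(5/3)x^4 + x^3 - (124/9)x^2 - (47/3)x - 655/27
check: K g = 40x^2 + 48x + 655/9
so K g − (-3)·g = -5x^4 + 3x^3 - (4/3)x^2 + x = f ✓

g(x) = -(5/3)x^4 + x^3 - (124/9)x^2 - (47/3)x - 655/27


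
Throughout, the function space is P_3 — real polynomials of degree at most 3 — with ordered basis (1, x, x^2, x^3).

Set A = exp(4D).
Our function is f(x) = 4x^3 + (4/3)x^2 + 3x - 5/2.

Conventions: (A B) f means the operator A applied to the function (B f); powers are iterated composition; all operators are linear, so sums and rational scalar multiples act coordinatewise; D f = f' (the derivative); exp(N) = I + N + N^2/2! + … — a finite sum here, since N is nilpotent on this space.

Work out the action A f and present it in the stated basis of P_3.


the image equals g(x) = 4x^3 + (148/3)x^2 + (617/3)x + 1721/6

order-1 term: 48x^2 + (32/3)x + 12
order-2 term: 192x + 64/3
order-3 term: 256
the series for exp(4D) f terminates at order 3
exp(4D) f = 4x^3 + (148/3)x^2 + (617/3)x + 1721/6


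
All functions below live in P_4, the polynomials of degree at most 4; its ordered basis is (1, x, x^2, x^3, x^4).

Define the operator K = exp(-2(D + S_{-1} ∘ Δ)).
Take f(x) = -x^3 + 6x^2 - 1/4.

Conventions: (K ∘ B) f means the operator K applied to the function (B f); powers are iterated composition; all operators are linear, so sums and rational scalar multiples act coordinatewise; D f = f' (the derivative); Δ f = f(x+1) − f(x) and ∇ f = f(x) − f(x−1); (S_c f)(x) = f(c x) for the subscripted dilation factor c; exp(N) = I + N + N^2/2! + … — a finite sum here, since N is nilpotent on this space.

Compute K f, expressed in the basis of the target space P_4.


order-1 term: 12x^2 - 6x - 10
the series for exp(-2(D + S_{-1} ∘ Δ)) f terminates at order 1
exp(-2(D + S_{-1} ∘ Δ)) f = -x^3 + 18x^2 - 6x - 41/4

the image equals g(x) = -x^3 + 18x^2 - 6x - 41/4


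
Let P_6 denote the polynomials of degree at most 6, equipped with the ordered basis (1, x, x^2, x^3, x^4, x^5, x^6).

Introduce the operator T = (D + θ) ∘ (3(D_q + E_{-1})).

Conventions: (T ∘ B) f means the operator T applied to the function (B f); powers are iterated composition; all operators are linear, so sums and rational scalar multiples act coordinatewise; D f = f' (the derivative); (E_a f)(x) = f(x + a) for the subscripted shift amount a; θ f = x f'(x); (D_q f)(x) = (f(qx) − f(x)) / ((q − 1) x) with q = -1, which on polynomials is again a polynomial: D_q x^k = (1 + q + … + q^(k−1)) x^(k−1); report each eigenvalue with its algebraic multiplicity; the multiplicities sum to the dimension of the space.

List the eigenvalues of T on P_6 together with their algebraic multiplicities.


λ = 0 (multiplicity 1), λ = 3 (multiplicity 1), λ = 6 (multiplicity 1), λ = 9 (multiplicity 1), λ = 12 (multiplicity 1), λ = 15 (multiplicity 1), λ = 18 (multiplicity 1)

image of 1: 0
image of x: 3x + 3
image of x^2: 6x^2 - 6
image of x^3: 9x^3 - 3x^2 - 3x + 9
image of x^4: 12x^4 - 24x^3 + 24x - 12
image of x^5: 15x^5 - 33x^4 + 42x^3 + 30x^2 - 45x + 15
image of x^6: 18x^6 - 72x^5 + 90x^4 - 90x^2 + 72x - 18
the matrix is upper triangular; its diagonal is (0, 3, 6, 9, 12, 15, 18)
for a triangular matrix the eigenvalues are the diagonal entries, with algebraic multiplicity their repetition count


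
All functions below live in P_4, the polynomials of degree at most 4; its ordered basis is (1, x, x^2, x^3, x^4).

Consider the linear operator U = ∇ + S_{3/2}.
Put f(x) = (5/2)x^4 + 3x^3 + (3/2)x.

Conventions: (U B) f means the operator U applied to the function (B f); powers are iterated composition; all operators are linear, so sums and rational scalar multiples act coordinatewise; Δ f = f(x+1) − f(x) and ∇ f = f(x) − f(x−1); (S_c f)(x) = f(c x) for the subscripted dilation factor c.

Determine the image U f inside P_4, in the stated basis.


∇ f = 10x^3 - 6x^2 + x + 2
S_{3/2} f = (405/32)x^4 + (81/8)x^3 + (9/4)x
(∇ + S_{3/2}) f = (405/32)x^4 + (161/8)x^3 - 6x^2 + (13/4)x + 2

the image equals g(x) = (405/32)x^4 + (161/8)x^3 - 6x^2 + (13/4)x + 2


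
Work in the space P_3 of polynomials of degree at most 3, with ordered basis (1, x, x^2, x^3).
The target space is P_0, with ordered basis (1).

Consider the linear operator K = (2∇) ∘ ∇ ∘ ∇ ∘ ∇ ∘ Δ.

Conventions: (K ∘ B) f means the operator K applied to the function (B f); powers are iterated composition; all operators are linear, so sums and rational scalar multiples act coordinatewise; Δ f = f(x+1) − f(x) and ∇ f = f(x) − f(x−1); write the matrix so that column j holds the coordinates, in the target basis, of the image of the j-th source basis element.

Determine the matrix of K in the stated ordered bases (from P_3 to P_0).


the matrix is [[0, 0, 0, 0]] (rows listed top to bottom)

image of 1: 0
image of x: 0
image of x^2: 0
image of x^3: 0
each image's coordinates form column j of the matrix


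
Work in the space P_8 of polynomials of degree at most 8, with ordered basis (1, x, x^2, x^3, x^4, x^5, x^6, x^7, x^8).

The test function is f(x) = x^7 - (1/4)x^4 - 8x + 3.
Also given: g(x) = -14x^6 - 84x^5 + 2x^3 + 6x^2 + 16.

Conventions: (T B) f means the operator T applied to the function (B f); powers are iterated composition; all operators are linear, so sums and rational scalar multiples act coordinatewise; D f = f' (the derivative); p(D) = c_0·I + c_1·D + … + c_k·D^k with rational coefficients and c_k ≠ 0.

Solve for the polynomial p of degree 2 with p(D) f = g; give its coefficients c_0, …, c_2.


p(D) = -2·D − 2·D^2, i.e. c_0 = 0, c_1 = -2, c_2 = -2

D^0 f = x^7 - (1/4)x^4 - 8x + 3
D^1 f = 7x^6 - x^3 - 8
D^2 f = 42x^5 - 3x^2
matching coefficients of g against c_0 f + c_1 Df + … from the top degree down determines the c_i
solution: c_0 = 0, c_1 = -2, c_2 = -2


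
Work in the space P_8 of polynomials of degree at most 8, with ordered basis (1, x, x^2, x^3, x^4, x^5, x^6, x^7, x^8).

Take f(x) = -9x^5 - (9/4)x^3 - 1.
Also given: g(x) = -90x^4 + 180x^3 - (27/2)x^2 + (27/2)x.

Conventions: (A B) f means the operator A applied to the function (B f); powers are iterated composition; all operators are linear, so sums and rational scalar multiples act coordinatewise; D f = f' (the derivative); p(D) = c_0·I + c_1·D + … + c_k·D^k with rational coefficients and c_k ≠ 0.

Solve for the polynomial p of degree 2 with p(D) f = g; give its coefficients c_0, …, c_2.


p(D) = 2·D − D^2, i.e. c_0 = 0, c_1 = 2, c_2 = -1

D^0 f = -9x^5 - (9/4)x^3 - 1
D^1 f = -45x^4 - (27/4)x^2
D^2 f = -180x^3 - (27/2)x
matching coefficients of g against c_0 f + c_1 Df + … from the top degree down determines the c_i
solution: c_0 = 0, c_1 = 2, c_2 = -1


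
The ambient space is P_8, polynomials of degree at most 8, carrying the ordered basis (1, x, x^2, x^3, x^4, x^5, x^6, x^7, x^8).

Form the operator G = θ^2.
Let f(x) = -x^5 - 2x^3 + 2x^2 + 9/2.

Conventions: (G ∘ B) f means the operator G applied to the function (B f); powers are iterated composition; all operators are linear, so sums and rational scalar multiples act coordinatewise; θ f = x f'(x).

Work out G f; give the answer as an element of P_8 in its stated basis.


θ f = -5x^5 - 6x^3 + 4x^2
θ θ f = -25x^5 - 18x^3 + 8x^2

g(x) = -25x^5 - 18x^3 + 8x^2


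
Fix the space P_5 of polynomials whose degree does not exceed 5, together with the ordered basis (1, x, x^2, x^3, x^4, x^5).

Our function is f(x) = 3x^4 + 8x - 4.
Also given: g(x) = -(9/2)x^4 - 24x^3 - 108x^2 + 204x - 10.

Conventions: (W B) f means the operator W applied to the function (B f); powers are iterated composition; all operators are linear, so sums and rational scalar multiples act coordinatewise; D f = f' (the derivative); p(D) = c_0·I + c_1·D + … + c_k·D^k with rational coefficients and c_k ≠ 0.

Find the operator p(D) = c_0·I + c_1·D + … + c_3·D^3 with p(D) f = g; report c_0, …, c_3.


c_0 = -3/2, c_1 = -2, c_2 = -3, c_3 = 3

D^0 f = 3x^4 + 8x - 4
D^1 f = 12x^3 + 8
D^2 f = 36x^2
D^3 f = 72x
matching coefficients of g against c_0 f + c_1 Df + … from the top degree down determines the c_i
solution: c_0 = -3/2, c_1 = -2, c_2 = -3, c_3 = 3


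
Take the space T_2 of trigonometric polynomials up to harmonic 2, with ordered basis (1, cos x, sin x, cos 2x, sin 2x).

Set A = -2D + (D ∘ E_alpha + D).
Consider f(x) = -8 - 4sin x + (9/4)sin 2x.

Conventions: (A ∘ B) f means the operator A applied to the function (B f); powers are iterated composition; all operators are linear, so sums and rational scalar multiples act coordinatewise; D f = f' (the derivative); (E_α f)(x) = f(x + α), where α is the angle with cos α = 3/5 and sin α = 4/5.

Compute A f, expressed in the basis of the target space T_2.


D f = -4cos x + (9/2)cos 2x
(-2D) f = 8cos x - 9cos 2x
E_alpha f = -8 - (16/5)cos x - (12/5)sin x + (54/25)cos 2x - (63/100)sin 2x
D E_alpha f = -(12/5)cos x + (16/5)sin x - (63/50)cos 2x - (108/25)sin 2x
D f = -4cos x + (9/2)cos 2x
(D ∘ E_alpha + D) f = -(32/5)cos x + (16/5)sin x + (81/25)cos 2x - (108/25)sin 2x
(-2D + (D ∘ E_alpha + D)) f = (8/5)cos x + (16/5)sin x - (144/25)cos 2x - (108/25)sin 2x

the image equals g(x) = (8/5)cos x + (16/5)sin x - (144/25)cos 2x - (108/25)sin 2x


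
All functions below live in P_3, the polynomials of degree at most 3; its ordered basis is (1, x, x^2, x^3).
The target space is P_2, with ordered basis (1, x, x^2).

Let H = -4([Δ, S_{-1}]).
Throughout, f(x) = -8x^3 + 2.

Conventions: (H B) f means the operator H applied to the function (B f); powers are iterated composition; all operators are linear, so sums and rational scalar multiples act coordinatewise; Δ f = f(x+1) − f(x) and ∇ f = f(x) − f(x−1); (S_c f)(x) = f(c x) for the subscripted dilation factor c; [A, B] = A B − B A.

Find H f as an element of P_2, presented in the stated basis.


S_{-1} f = 8x^3 + 2
Δ S_{-1} f = 24x^2 + 24x + 8
Δ f = -24x^2 - 24x - 8
S_{-1} Δ f = -24x^2 + 24x - 8
[Δ, S_{-1}] f = 48x^2 + 16
(-4([Δ, S_{-1}])) f = -192x^2 - 64

the image equals g(x) = -192x^2 - 64


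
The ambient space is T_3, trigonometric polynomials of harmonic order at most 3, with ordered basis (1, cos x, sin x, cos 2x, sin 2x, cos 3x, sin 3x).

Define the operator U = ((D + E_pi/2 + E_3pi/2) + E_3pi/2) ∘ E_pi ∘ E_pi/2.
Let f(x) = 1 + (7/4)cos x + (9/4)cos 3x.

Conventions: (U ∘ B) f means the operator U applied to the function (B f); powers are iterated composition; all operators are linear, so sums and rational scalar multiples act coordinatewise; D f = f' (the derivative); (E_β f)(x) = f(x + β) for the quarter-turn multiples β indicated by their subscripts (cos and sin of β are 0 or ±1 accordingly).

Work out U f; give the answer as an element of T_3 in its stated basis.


the result is g(x) = 3 - 9cos 3x

E_pi/2 f = 1 - (7/4)sin x + (9/4)sin 3x
E_pi E_pi/2 f = 1 + (7/4)sin x - (9/4)sin 3x
D E_pi E_pi/2 f = (7/4)cos x - (27/4)cos 3x
E_pi/2 E_pi E_pi/2 f = 1 + (7/4)cos x + (9/4)cos 3x
E_3pi/2 E_pi E_pi/2 f = 1 - (7/4)cos x - (9/4)cos 3x
(D + E_pi/2 + E_3pi/2) E_pi E_pi/2 f = 2 + (7/4)cos x - (27/4)cos 3x
E_3pi/2 E_pi E_pi/2 f = 1 - (7/4)cos x - (9/4)cos 3x
((D + E_pi/2 + E_3pi/2) + E_3pi/2) E_pi E_pi/2 f = 3 - 9cos 3x


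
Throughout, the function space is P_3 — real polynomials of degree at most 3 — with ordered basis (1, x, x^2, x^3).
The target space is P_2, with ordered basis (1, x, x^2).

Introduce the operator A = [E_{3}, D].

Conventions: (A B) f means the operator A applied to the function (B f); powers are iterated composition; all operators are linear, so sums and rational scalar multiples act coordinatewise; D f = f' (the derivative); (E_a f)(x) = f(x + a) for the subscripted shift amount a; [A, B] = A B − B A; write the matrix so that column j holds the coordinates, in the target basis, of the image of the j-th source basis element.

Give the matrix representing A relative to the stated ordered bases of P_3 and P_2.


image of 1: 0
image of x: 0
image of x^2: 0
image of x^3: 0
each image's coordinates form column j of the matrix

the matrix is [[0, 0, 0, 0]; [0, 0, 0, 0]; [0, 0, 0, 0]] (rows listed top to bottom)


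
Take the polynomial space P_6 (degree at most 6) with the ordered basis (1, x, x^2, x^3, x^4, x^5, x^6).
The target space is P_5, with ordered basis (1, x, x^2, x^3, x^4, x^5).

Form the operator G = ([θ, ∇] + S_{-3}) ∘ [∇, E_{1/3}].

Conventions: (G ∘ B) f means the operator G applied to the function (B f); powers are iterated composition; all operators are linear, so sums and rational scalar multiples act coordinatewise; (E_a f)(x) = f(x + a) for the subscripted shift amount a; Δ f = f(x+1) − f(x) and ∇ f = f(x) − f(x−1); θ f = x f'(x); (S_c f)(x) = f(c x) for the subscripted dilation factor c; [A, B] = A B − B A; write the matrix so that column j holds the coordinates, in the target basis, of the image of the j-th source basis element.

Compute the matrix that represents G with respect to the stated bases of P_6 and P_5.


the matrix is [[0, 0, 0, 0, 0, 0, 0]; [0, 0, 0, 0, 0, 0, 0]; [0, 0, 0, 0, 0, 0, 0]; [0, 0, 0, 0, 0, 0, 0]; [0, 0, 0, 0, 0, 0, 0]; [0, 0, 0, 0, 0, 0, 0]] (rows listed top to bottom)

image of 1: 0
image of x: 0
image of x^2: 0
image of x^3: 0
image of x^4: 0
image of x^5: 0
image of x^6: 0
each image's coordinates form column j of the matrix


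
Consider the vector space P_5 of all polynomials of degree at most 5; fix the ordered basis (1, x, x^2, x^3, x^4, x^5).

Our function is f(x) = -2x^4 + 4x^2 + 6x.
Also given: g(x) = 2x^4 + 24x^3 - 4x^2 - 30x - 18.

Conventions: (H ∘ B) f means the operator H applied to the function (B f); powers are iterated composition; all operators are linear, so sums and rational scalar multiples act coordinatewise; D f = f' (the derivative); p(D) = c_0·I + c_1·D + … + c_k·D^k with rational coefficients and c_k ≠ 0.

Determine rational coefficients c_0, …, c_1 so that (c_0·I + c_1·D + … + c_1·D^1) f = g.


D^0 f = -2x^4 + 4x^2 + 6x
D^1 f = -8x^3 + 8x + 6
matching coefficients of g against c_0 f + c_1 Df + … from the top degree down determines the c_i
solution: c_0 = -1, c_1 = -3

p(D) = -I − 3·D, i.e. c_0 = -1, c_1 = -3


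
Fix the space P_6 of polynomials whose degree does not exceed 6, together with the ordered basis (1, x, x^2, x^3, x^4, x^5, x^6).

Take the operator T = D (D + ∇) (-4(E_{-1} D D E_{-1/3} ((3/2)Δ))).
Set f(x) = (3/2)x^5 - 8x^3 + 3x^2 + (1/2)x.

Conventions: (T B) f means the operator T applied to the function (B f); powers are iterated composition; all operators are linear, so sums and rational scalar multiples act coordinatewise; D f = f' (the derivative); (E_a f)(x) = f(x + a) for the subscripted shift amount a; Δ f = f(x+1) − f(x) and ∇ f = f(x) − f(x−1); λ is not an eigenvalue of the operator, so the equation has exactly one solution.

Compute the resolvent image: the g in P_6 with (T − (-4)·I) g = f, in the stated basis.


write g with unknown coordinates in the stated basis and equate coefficients in (T − (-4)·I) g = f
solving from the highest basis element down gives g = (3/8)x^5 - 2x^3 + (3/4)x^2 + (1/8)x + 135
check: T g = -540
so T g − (-4)·g = (3/2)x^5 - 8x^3 + 3x^2 + (1/2)x = f ✓

the image equals g(x) = (3/8)x^5 - 2x^3 + (3/4)x^2 + (1/8)x + 135


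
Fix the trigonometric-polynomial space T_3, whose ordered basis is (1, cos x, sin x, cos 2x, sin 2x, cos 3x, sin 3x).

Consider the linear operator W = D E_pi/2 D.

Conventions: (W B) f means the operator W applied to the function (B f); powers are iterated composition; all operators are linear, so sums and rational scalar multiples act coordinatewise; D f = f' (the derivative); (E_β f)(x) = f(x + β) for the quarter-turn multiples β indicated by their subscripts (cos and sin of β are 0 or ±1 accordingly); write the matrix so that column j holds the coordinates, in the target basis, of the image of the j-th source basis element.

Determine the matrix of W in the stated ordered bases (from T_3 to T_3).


image of 1: 0
image of cos x: sin x
image of sin x: -cos x
image of cos 2x: 4cos 2x
image of sin 2x: 4sin 2x
image of cos 3x: -9sin 3x
image of sin 3x: 9cos 3x
each image's coordinates form column j of the matrix

the matrix is [[0, 0, 0, 0, 0, 0, 0]; [0, 0, -1, 0, 0, 0, 0]; [0, 1, 0, 0, 0, 0, 0]; [0, 0, 0, 4, 0, 0, 0]; [0, 0, 0, 0, 4, 0, 0]; [0, 0, 0, 0, 0, 0, 9]; [0, 0, 0, 0, 0, -9, 0]] (rows listed top to bottom)


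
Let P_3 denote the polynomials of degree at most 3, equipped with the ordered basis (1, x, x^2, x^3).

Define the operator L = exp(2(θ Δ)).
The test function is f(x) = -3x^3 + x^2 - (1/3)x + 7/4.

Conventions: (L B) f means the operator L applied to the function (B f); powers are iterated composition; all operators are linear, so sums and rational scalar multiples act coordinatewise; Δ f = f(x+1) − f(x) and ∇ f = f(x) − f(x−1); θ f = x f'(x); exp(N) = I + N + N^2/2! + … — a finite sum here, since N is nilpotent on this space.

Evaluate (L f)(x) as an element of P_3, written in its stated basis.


order-1 term: -36x^2 - 14x
order-2 term: -72x
the series for exp(2(θ Δ)) f terminates at order 2
exp(2(θ Δ)) f = -3x^3 - 35x^2 - (259/3)x + 7/4

the result is g(x) = -3x^3 - 35x^2 - (259/3)x + 7/4


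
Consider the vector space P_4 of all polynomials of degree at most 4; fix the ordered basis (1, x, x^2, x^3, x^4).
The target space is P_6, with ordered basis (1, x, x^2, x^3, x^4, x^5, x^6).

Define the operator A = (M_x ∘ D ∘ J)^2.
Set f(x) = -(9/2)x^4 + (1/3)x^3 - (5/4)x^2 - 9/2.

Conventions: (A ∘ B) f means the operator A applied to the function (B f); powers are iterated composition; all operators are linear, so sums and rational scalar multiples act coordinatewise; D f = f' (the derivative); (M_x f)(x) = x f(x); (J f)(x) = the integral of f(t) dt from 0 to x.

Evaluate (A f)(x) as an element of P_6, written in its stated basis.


the result is g(x) = -(9/2)x^6 + (1/3)x^5 - (5/4)x^4 - (9/2)x^2

J f = -(9/10)x^5 + (1/12)x^4 - (5/12)x^3 - (9/2)x
D J f = -(9/2)x^4 + (1/3)x^3 - (5/4)x^2 - 9/2
M_x D J f = -(9/2)x^5 + (1/3)x^4 - (5/4)x^3 - (9/2)x
J (M_x ∘ D ∘ J) f = -(3/4)x^6 + (1/15)x^5 - (5/16)x^4 - (9/4)x^2
D J (M_x ∘ D ∘ J) f = -(9/2)x^5 + (1/3)x^4 - (5/4)x^3 - (9/2)x
M_x D J (M_x ∘ D ∘ J) f = -(9/2)x^6 + (1/3)x^5 - (5/4)x^4 - (9/2)x^2


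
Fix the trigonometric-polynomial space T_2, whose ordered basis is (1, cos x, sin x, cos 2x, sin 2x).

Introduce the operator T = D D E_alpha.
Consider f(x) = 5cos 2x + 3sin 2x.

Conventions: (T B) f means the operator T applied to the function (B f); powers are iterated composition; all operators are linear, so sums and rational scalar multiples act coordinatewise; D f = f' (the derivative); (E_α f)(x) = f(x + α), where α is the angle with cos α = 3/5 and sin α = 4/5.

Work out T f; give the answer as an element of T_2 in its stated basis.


E_alpha f = (37/25)cos 2x - (141/25)sin 2x
D E_alpha f = -(282/25)cos 2x - (74/25)sin 2x
D (D E_alpha) f = -(148/25)cos 2x + (564/25)sin 2x

g(x) = -(148/25)cos 2x + (564/25)sin 2x


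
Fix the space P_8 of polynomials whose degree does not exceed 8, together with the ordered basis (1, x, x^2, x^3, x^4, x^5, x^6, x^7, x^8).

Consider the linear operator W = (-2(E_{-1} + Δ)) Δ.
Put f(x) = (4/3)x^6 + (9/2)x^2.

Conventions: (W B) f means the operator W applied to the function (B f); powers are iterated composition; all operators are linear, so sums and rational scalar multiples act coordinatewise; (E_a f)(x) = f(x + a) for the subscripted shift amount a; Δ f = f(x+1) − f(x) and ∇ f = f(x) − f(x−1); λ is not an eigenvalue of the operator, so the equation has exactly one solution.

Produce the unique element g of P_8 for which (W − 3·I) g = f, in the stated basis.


write g with unknown coordinates in the stated basis and equate coefficients in (W − 3·I) g = f
solving from the highest basis element down gives g = -(4/9)x^6 + (16/9)x^5 - (40/27)x^4 + (2720/81)x^3 - (14243/162)x^2 + (13558/243)x - 102875/729
check: W g = (16/3)x^5 - (40/9)x^4 + (2720/27)x^3 - (7000/27)x^2 + (13558/81)x - 102875/243
so W g − 3·g = (4/3)x^6 + (9/2)x^2 = f ✓

the result is g(x) = -(4/9)x^6 + (16/9)x^5 - (40/27)x^4 + (2720/81)x^3 - (14243/162)x^2 + (13558/243)x - 102875/729


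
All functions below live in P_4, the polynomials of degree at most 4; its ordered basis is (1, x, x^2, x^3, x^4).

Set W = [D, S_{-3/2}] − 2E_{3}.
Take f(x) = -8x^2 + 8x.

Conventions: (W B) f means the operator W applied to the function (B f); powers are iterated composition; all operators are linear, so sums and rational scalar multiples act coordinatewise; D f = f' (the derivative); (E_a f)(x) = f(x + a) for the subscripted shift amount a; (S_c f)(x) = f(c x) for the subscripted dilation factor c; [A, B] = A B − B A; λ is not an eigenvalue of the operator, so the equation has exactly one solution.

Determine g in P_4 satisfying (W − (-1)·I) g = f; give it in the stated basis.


the image equals g(x) = 8x^2 - 44x + 230

write g with unknown coordinates in the stated basis and equate coefficients in (W − (-1)·I) g = f
solving from the highest basis element down gives g = 8x^2 - 44x + 230
check: W g = -16x^2 + 52x - 230
so W g − (-1)·g = -8x^2 + 8x = f ✓


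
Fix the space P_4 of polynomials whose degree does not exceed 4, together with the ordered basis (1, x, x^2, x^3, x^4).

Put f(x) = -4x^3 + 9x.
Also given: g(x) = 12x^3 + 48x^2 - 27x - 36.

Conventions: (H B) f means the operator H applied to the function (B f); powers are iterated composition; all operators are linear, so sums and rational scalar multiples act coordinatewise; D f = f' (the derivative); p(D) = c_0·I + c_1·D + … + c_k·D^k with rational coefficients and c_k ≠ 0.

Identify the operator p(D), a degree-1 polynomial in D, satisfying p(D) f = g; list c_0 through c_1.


c_0 = -3, c_1 = -4

D^0 f = -4x^3 + 9x
D^1 f = -12x^2 + 9
matching coefficients of g against c_0 f + c_1 Df + … from the top degree down determines the c_i
solution: c_0 = -3, c_1 = -4


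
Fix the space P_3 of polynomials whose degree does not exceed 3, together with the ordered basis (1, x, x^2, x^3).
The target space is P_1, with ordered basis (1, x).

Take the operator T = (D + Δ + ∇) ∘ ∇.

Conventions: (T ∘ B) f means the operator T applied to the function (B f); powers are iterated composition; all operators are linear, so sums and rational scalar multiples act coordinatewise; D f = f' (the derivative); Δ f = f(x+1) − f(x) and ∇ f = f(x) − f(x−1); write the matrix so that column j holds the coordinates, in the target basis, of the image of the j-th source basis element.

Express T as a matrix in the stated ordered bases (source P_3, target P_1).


the matrix is [[0, 0, 6, -9]; [0, 0, 0, 18]] (rows listed top to bottom)

image of 1: 0
image of x: 0
image of x^2: 6
image of x^3: 18x - 9
each image's coordinates form column j of the matrix


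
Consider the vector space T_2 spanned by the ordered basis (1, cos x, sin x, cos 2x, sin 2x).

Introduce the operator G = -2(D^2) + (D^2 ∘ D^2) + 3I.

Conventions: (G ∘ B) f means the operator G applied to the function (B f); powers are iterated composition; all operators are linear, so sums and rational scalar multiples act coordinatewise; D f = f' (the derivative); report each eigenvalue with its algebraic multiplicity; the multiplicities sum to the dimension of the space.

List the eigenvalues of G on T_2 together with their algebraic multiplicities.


image of 1: 3
image of cos x: 6cos x
image of sin x: 6sin x
image of cos 2x: 27cos 2x
image of sin 2x: 27sin 2x
the matrix is diagonal; its diagonal is (3, 6, 6, 27, 27)
for a triangular matrix the eigenvalues are the diagonal entries, with algebraic multiplicity their repetition count

λ = 3 (multiplicity 1), λ = 6 (multiplicity 2), λ = 27 (multiplicity 2)


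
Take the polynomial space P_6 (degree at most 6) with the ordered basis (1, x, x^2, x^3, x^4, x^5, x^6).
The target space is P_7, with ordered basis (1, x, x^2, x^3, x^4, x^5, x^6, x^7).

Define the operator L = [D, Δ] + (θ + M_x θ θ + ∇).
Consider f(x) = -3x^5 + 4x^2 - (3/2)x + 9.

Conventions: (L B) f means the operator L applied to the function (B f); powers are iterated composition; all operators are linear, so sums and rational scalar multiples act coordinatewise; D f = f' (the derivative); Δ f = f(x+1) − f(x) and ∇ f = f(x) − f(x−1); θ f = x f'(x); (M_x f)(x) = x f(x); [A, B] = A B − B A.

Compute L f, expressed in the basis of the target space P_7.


Δ f = -15x^4 - 30x^3 - 30x^2 - 7x - 1/2
D Δ f = -60x^3 - 90x^2 - 60x - 7
D f = -15x^4 + 8x - 3/2
Δ D f = -60x^3 - 90x^2 - 60x - 7
[D, Δ] f = 0
θ f = -15x^5 + 8x^2 - (3/2)x
θ f = -15x^5 + 8x^2 - (3/2)x
θ θ f = -75x^5 + 16x^2 - (3/2)x
M_x θ θ f = -75x^6 + 16x^3 - (3/2)x^2
∇ f = -15x^4 + 30x^3 - 30x^2 + 23x - 17/2
(θ + M_x θ θ + ∇) f = -75x^6 - 15x^5 - 15x^4 + 46x^3 - (47/2)x^2 + (43/2)x - 17/2
([D, Δ] + (θ + M_x θ θ + ∇)) f = -75x^6 - 15x^5 - 15x^4 + 46x^3 - (47/2)x^2 + (43/2)x - 17/2

the result is g(x) = -75x^6 - 15x^5 - 15x^4 + 46x^3 - (47/2)x^2 + (43/2)x - 17/2
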